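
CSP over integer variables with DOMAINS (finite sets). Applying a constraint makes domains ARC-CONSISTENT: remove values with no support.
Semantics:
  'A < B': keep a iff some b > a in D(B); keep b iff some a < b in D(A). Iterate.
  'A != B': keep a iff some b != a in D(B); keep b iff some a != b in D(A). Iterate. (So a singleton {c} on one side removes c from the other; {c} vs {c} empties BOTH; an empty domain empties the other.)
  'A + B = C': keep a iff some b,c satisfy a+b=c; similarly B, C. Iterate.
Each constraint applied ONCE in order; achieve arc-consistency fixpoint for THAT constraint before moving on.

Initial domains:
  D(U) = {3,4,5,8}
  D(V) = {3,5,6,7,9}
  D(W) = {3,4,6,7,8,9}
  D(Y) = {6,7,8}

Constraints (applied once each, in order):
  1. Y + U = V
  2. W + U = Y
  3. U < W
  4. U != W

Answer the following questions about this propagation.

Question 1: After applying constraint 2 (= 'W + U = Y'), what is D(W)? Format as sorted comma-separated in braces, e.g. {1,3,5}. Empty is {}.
Answer: {3}

Derivation:
Constraint 1 (Y + U = V) on D(Y)={6,7,8} D(U)={3,4,5,8} D(V)={3,5,6,7,9}: Y {6,7,8}->{6}; U {3,4,5,8}->{3}; V {3,5,6,7,9}->{9}
Constraint 2 (W + U = Y) on D(W)={3,4,6,7,8,9} D(U)={3} D(Y)={6}: W {3,4,6,7,8,9}->{3}
So after constraint 2: D(W) = {3}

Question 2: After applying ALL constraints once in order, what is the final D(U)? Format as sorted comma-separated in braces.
Constraint 1 (Y + U = V) on D(Y)={6,7,8} D(U)={3,4,5,8} D(V)={3,5,6,7,9}: Y {6,7,8}->{6}; U {3,4,5,8}->{3}; V {3,5,6,7,9}->{9}
Constraint 2 (W + U = Y) on D(W)={3,4,6,7,8,9} D(U)={3} D(Y)={6}: W {3,4,6,7,8,9}->{3}
Constraint 3 (U < W) on D(U)={3} D(W)={3}: U {3}->{}; W {3}->{}
Constraint 4 (U != W) on D(U)={} D(W)={}: no change
So after all 4 constraints: D(U) = {}

Answer: {}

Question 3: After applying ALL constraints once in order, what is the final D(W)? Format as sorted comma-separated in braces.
Constraint 1 (Y + U = V) on D(Y)={6,7,8} D(U)={3,4,5,8} D(V)={3,5,6,7,9}: Y {6,7,8}->{6}; U {3,4,5,8}->{3}; V {3,5,6,7,9}->{9}
Constraint 2 (W + U = Y) on D(W)={3,4,6,7,8,9} D(U)={3} D(Y)={6}: W {3,4,6,7,8,9}->{3}
Constraint 3 (U < W) on D(U)={3} D(W)={3}: U {3}->{}; W {3}->{}
Constraint 4 (U != W) on D(U)={} D(W)={}: no change
So after all 4 constraints: D(W) = {}

Answer: {}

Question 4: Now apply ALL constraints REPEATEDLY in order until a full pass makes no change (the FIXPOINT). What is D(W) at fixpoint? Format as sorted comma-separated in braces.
pass 0 (initial): D(W)={3,4,6,7,8,9}
pass 1: U {3,4,5,8}->{}; V {3,5,6,7,9}->{9}; W {3,4,6,7,8,9}->{}; Y {6,7,8}->{6}
pass 2: V {9}->{}; Y {6}->{}
pass 3: no change
Fixpoint after 3 passes: D(W) = {}

Answer: {}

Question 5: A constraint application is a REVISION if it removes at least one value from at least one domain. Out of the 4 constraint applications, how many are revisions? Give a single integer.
Answer: 3

Derivation:
Constraint 1 (Y + U = V) on D(Y)={6,7,8} D(U)={3,4,5,8} D(V)={3,5,6,7,9}: Y {6,7,8}->{6}; U {3,4,5,8}->{3}; V {3,5,6,7,9}->{9} => REVISION
Constraint 2 (W + U = Y) on D(W)={3,4,6,7,8,9} D(U)={3} D(Y)={6}: W {3,4,6,7,8,9}->{3} => REVISION
Constraint 3 (U < W) on D(U)={3} D(W)={3}: U {3}->{}; W {3}->{} => REVISION
Constraint 4 (U != W) on D(U)={} D(W)={}: no change => not a revision
Total revisions = 3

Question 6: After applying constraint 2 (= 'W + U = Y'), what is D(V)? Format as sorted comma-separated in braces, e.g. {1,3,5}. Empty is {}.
Answer: {9}

Derivation:
Constraint 1 (Y + U = V) on D(Y)={6,7,8} D(U)={3,4,5,8} D(V)={3,5,6,7,9}: Y {6,7,8}->{6}; U {3,4,5,8}->{3}; V {3,5,6,7,9}->{9}
Constraint 2 (W + U = Y) on D(W)={3,4,6,7,8,9} D(U)={3} D(Y)={6}: W {3,4,6,7,8,9}->{3}
So after constraint 2: D(V) = {9}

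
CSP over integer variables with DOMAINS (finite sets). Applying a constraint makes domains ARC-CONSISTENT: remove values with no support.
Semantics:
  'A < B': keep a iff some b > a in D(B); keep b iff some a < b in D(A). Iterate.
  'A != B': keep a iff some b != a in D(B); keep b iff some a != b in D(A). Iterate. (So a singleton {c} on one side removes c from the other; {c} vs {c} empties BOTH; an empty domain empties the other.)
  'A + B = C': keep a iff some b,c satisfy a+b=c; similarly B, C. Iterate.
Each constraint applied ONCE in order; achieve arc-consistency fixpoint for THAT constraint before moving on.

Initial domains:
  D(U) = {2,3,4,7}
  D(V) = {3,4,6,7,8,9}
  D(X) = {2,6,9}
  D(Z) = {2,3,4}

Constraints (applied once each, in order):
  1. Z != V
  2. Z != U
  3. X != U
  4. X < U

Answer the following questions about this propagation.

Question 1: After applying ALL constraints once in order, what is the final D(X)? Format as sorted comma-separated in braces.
Constraint 1 (Z != V) on D(Z)={2,3,4} D(V)={3,4,6,7,8,9}: no change
Constraint 2 (Z != U) on D(Z)={2,3,4} D(U)={2,3,4,7}: no change
Constraint 3 (X != U) on D(X)={2,6,9} D(U)={2,3,4,7}: no change
Constraint 4 (X < U) on D(X)={2,6,9} D(U)={2,3,4,7}: X {2,6,9}->{2,6}; U {2,3,4,7}->{3,4,7}
So after all 4 constraints: D(X) = {2,6}

Answer: {2,6}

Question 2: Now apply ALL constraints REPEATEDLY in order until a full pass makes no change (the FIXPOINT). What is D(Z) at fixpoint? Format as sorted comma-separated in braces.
Answer: {2,3,4}

Derivation:
pass 0 (initial): D(Z)={2,3,4}
pass 1: U {2,3,4,7}->{3,4,7}; X {2,6,9}->{2,6}
pass 2: no change
Fixpoint after 2 passes: D(Z) = {2,3,4}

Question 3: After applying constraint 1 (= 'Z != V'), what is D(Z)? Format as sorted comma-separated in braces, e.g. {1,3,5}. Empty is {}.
Answer: {2,3,4}

Derivation:
Constraint 1 (Z != V) on D(Z)={2,3,4} D(V)={3,4,6,7,8,9}: no change
So after constraint 1: D(Z) = {2,3,4}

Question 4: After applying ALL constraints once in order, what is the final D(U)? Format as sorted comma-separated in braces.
Answer: {3,4,7}

Derivation:
Constraint 1 (Z != V) on D(Z)={2,3,4} D(V)={3,4,6,7,8,9}: no change
Constraint 2 (Z != U) on D(Z)={2,3,4} D(U)={2,3,4,7}: no change
Constraint 3 (X != U) on D(X)={2,6,9} D(U)={2,3,4,7}: no change
Constraint 4 (X < U) on D(X)={2,6,9} D(U)={2,3,4,7}: X {2,6,9}->{2,6}; U {2,3,4,7}->{3,4,7}
So after all 4 constraints: D(U) = {3,4,7}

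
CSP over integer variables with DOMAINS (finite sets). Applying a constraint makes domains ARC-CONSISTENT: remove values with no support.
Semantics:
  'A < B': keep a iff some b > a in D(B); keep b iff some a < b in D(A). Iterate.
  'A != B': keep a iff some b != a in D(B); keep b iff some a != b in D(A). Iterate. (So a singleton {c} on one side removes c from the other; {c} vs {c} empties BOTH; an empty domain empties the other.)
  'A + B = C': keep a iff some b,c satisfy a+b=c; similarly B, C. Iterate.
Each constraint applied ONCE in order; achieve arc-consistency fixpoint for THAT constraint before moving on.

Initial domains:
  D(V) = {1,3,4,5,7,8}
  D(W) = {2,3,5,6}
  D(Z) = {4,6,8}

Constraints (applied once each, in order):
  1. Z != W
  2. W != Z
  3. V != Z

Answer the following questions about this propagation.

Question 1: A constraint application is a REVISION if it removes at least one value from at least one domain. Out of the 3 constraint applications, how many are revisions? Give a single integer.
Constraint 1 (Z != W) on D(Z)={4,6,8} D(W)={2,3,5,6}: no change => not a revision
Constraint 2 (W != Z) on D(W)={2,3,5,6} D(Z)={4,6,8}: no change => not a revision
Constraint 3 (V != Z) on D(V)={1,3,4,5,7,8} D(Z)={4,6,8}: no change => not a revision
Total revisions = 0

Answer: 0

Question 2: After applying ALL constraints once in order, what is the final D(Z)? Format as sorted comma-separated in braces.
Answer: {4,6,8}

Derivation:
Constraint 1 (Z != W) on D(Z)={4,6,8} D(W)={2,3,5,6}: no change
Constraint 2 (W != Z) on D(W)={2,3,5,6} D(Z)={4,6,8}: no change
Constraint 3 (V != Z) on D(V)={1,3,4,5,7,8} D(Z)={4,6,8}: no change
So after all 3 constraints: D(Z) = {4,6,8}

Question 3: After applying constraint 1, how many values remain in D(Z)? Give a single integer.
Constraint 1 (Z != W) on D(Z)={4,6,8} D(W)={2,3,5,6}: no change
So after constraint 1: D(Z)={4,6,8}, size = 3

Answer: 3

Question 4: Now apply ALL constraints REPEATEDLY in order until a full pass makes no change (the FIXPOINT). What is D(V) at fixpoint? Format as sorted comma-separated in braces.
Answer: {1,3,4,5,7,8}

Derivation:
pass 0 (initial): D(V)={1,3,4,5,7,8}
pass 1: no change
Fixpoint after 1 passes: D(V) = {1,3,4,5,7,8}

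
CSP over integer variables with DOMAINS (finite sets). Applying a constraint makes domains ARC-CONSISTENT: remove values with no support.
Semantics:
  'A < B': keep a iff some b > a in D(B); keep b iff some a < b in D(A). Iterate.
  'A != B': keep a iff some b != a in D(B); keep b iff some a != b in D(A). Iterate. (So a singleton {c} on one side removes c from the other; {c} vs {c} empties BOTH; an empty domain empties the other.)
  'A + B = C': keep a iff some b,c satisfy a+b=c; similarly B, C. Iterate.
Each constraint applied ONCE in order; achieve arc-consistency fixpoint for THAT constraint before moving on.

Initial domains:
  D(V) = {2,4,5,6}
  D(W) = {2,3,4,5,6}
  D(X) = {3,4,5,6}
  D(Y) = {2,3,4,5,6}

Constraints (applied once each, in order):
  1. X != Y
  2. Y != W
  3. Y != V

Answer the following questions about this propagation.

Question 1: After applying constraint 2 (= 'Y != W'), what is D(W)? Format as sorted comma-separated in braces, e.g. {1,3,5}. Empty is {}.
Constraint 1 (X != Y) on D(X)={3,4,5,6} D(Y)={2,3,4,5,6}: no change
Constraint 2 (Y != W) on D(Y)={2,3,4,5,6} D(W)={2,3,4,5,6}: no change
So after constraint 2: D(W) = {2,3,4,5,6}

Answer: {2,3,4,5,6}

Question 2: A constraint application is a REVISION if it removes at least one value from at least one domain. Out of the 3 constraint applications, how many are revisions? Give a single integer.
Constraint 1 (X != Y) on D(X)={3,4,5,6} D(Y)={2,3,4,5,6}: no change => not a revision
Constraint 2 (Y != W) on D(Y)={2,3,4,5,6} D(W)={2,3,4,5,6}: no change => not a revision
Constraint 3 (Y != V) on D(Y)={2,3,4,5,6} D(V)={2,4,5,6}: no change => not a revision
Total revisions = 0

Answer: 0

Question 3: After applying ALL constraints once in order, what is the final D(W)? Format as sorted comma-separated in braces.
Answer: {2,3,4,5,6}

Derivation:
Constraint 1 (X != Y) on D(X)={3,4,5,6} D(Y)={2,3,4,5,6}: no change
Constraint 2 (Y != W) on D(Y)={2,3,4,5,6} D(W)={2,3,4,5,6}: no change
Constraint 3 (Y != V) on D(Y)={2,3,4,5,6} D(V)={2,4,5,6}: no change
So after all 3 constraints: D(W) = {2,3,4,5,6}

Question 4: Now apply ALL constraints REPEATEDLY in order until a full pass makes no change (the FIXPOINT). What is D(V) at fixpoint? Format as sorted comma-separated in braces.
pass 0 (initial): D(V)={2,4,5,6}
pass 1: no change
Fixpoint after 1 passes: D(V) = {2,4,5,6}

Answer: {2,4,5,6}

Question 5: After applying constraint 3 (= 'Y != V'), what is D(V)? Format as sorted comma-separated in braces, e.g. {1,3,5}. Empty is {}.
Constraint 1 (X != Y) on D(X)={3,4,5,6} D(Y)={2,3,4,5,6}: no change
Constraint 2 (Y != W) on D(Y)={2,3,4,5,6} D(W)={2,3,4,5,6}: no change
Constraint 3 (Y != V) on D(Y)={2,3,4,5,6} D(V)={2,4,5,6}: no change
So after constraint 3: D(V) = {2,4,5,6}

Answer: {2,4,5,6}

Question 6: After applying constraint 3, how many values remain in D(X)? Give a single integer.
Answer: 4

Derivation:
Constraint 1 (X != Y) on D(X)={3,4,5,6} D(Y)={2,3,4,5,6}: no change
Constraint 2 (Y != W) on D(Y)={2,3,4,5,6} D(W)={2,3,4,5,6}: no change
Constraint 3 (Y != V) on D(Y)={2,3,4,5,6} D(V)={2,4,5,6}: no change
So after constraint 3: D(X)={3,4,5,6}, size = 4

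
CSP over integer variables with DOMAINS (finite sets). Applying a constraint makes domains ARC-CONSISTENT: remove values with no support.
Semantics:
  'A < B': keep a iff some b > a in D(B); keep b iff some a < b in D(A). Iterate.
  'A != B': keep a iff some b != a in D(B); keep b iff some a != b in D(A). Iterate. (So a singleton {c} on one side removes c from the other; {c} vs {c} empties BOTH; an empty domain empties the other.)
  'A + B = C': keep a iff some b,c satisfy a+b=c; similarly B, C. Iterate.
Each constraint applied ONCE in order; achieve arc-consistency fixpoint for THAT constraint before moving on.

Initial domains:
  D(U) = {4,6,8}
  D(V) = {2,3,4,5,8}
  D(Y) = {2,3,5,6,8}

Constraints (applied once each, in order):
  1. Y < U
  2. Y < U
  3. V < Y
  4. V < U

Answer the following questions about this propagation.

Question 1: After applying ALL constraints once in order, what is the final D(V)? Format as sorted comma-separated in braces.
Constraint 1 (Y < U) on D(Y)={2,3,5,6,8} D(U)={4,6,8}: Y {2,3,5,6,8}->{2,3,5,6}
Constraint 2 (Y < U) on D(Y)={2,3,5,6} D(U)={4,6,8}: no change
Constraint 3 (V < Y) on D(V)={2,3,4,5,8} D(Y)={2,3,5,6}: V {2,3,4,5,8}->{2,3,4,5}; Y {2,3,5,6}->{3,5,6}
Constraint 4 (V < U) on D(V)={2,3,4,5} D(U)={4,6,8}: no change
So after all 4 constraints: D(V) = {2,3,4,5}

Answer: {2,3,4,5}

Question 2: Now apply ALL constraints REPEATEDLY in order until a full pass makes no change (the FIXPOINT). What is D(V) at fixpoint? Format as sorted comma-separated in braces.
pass 0 (initial): D(V)={2,3,4,5,8}
pass 1: V {2,3,4,5,8}->{2,3,4,5}; Y {2,3,5,6,8}->{3,5,6}
pass 2: no change
Fixpoint after 2 passes: D(V) = {2,3,4,5}

Answer: {2,3,4,5}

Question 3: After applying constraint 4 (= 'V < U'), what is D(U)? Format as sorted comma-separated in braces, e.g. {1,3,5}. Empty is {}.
Constraint 1 (Y < U) on D(Y)={2,3,5,6,8} D(U)={4,6,8}: Y {2,3,5,6,8}->{2,3,5,6}
Constraint 2 (Y < U) on D(Y)={2,3,5,6} D(U)={4,6,8}: no change
Constraint 3 (V < Y) on D(V)={2,3,4,5,8} D(Y)={2,3,5,6}: V {2,3,4,5,8}->{2,3,4,5}; Y {2,3,5,6}->{3,5,6}
Constraint 4 (V < U) on D(V)={2,3,4,5} D(U)={4,6,8}: no change
So after constraint 4: D(U) = {4,6,8}

Answer: {4,6,8}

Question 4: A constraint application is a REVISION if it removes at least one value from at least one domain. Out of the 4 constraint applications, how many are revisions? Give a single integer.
Answer: 2

Derivation:
Constraint 1 (Y < U) on D(Y)={2,3,5,6,8} D(U)={4,6,8}: Y {2,3,5,6,8}->{2,3,5,6} => REVISION
Constraint 2 (Y < U) on D(Y)={2,3,5,6} D(U)={4,6,8}: no change => not a revision
Constraint 3 (V < Y) on D(V)={2,3,4,5,8} D(Y)={2,3,5,6}: V {2,3,4,5,8}->{2,3,4,5}; Y {2,3,5,6}->{3,5,6} => REVISION
Constraint 4 (V < U) on D(V)={2,3,4,5} D(U)={4,6,8}: no change => not a revision
Total revisions = 2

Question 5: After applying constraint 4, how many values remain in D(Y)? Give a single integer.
Constraint 1 (Y < U) on D(Y)={2,3,5,6,8} D(U)={4,6,8}: Y {2,3,5,6,8}->{2,3,5,6}
Constraint 2 (Y < U) on D(Y)={2,3,5,6} D(U)={4,6,8}: no change
Constraint 3 (V < Y) on D(V)={2,3,4,5,8} D(Y)={2,3,5,6}: V {2,3,4,5,8}->{2,3,4,5}; Y {2,3,5,6}->{3,5,6}
Constraint 4 (V < U) on D(V)={2,3,4,5} D(U)={4,6,8}: no change
So after constraint 4: D(Y)={3,5,6}, size = 3

Answer: 3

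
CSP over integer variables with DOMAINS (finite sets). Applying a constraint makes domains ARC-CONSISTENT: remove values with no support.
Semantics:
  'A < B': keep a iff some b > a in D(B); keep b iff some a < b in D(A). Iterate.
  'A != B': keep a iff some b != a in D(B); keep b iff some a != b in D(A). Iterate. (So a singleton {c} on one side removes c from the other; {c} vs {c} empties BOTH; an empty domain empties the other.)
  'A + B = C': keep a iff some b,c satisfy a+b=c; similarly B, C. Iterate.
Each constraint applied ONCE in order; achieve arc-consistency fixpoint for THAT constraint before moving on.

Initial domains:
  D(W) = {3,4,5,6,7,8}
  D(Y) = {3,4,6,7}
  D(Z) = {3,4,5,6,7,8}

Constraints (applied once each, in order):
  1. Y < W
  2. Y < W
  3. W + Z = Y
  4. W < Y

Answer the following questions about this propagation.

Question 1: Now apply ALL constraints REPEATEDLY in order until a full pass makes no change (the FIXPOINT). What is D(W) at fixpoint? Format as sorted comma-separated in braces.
pass 0 (initial): D(W)={3,4,5,6,7,8}
pass 1: W {3,4,5,6,7,8}->{4}; Y {3,4,6,7}->{7}; Z {3,4,5,6,7,8}->{3}
pass 2: W {4}->{}; Y {7}->{}; Z {3}->{}
pass 3: no change
Fixpoint after 3 passes: D(W) = {}

Answer: {}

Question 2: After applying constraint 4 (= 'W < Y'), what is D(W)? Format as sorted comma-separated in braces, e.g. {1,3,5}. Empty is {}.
Constraint 1 (Y < W) on D(Y)={3,4,6,7} D(W)={3,4,5,6,7,8}: W {3,4,5,6,7,8}->{4,5,6,7,8}
Constraint 2 (Y < W) on D(Y)={3,4,6,7} D(W)={4,5,6,7,8}: no change
Constraint 3 (W + Z = Y) on D(W)={4,5,6,7,8} D(Z)={3,4,5,6,7,8} D(Y)={3,4,6,7}: W {4,5,6,7,8}->{4}; Z {3,4,5,6,7,8}->{3}; Y {3,4,6,7}->{7}
Constraint 4 (W < Y) on D(W)={4} D(Y)={7}: no change
So after constraint 4: D(W) = {4}

Answer: {4}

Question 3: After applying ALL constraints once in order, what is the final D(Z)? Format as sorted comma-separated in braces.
Answer: {3}

Derivation:
Constraint 1 (Y < W) on D(Y)={3,4,6,7} D(W)={3,4,5,6,7,8}: W {3,4,5,6,7,8}->{4,5,6,7,8}
Constraint 2 (Y < W) on D(Y)={3,4,6,7} D(W)={4,5,6,7,8}: no change
Constraint 3 (W + Z = Y) on D(W)={4,5,6,7,8} D(Z)={3,4,5,6,7,8} D(Y)={3,4,6,7}: W {4,5,6,7,8}->{4}; Z {3,4,5,6,7,8}->{3}; Y {3,4,6,7}->{7}
Constraint 4 (W < Y) on D(W)={4} D(Y)={7}: no change
So after all 4 constraints: D(Z) = {3}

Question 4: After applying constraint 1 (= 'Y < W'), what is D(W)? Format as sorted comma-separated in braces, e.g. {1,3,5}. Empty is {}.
Answer: {4,5,6,7,8}

Derivation:
Constraint 1 (Y < W) on D(Y)={3,4,6,7} D(W)={3,4,5,6,7,8}: W {3,4,5,6,7,8}->{4,5,6,7,8}
So after constraint 1: D(W) = {4,5,6,7,8}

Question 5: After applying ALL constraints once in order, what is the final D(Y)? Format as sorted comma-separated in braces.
Constraint 1 (Y < W) on D(Y)={3,4,6,7} D(W)={3,4,5,6,7,8}: W {3,4,5,6,7,8}->{4,5,6,7,8}
Constraint 2 (Y < W) on D(Y)={3,4,6,7} D(W)={4,5,6,7,8}: no change
Constraint 3 (W + Z = Y) on D(W)={4,5,6,7,8} D(Z)={3,4,5,6,7,8} D(Y)={3,4,6,7}: W {4,5,6,7,8}->{4}; Z {3,4,5,6,7,8}->{3}; Y {3,4,6,7}->{7}
Constraint 4 (W < Y) on D(W)={4} D(Y)={7}: no change
So after all 4 constraints: D(Y) = {7}

Answer: {7}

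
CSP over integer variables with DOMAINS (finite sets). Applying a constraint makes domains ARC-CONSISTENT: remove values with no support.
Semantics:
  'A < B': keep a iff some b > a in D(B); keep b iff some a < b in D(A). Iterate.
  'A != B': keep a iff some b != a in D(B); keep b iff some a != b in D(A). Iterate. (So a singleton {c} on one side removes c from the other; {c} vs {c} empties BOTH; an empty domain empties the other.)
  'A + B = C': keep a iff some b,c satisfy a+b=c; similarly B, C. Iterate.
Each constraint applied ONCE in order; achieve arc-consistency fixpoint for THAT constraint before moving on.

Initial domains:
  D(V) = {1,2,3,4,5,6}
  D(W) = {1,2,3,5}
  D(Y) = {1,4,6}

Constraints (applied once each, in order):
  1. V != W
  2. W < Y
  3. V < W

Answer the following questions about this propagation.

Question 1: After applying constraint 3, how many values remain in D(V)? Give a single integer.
Constraint 1 (V != W) on D(V)={1,2,3,4,5,6} D(W)={1,2,3,5}: no change
Constraint 2 (W < Y) on D(W)={1,2,3,5} D(Y)={1,4,6}: Y {1,4,6}->{4,6}
Constraint 3 (V < W) on D(V)={1,2,3,4,5,6} D(W)={1,2,3,5}: V {1,2,3,4,5,6}->{1,2,3,4}; W {1,2,3,5}->{2,3,5}
So after constraint 3: D(V)={1,2,3,4}, size = 4

Answer: 4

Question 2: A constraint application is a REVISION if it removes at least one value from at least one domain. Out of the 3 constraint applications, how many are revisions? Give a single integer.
Answer: 2

Derivation:
Constraint 1 (V != W) on D(V)={1,2,3,4,5,6} D(W)={1,2,3,5}: no change => not a revision
Constraint 2 (W < Y) on D(W)={1,2,3,5} D(Y)={1,4,6}: Y {1,4,6}->{4,6} => REVISION
Constraint 3 (V < W) on D(V)={1,2,3,4,5,6} D(W)={1,2,3,5}: V {1,2,3,4,5,6}->{1,2,3,4}; W {1,2,3,5}->{2,3,5} => REVISION
Total revisions = 2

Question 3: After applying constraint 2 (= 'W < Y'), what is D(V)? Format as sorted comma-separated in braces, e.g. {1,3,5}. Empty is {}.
Constraint 1 (V != W) on D(V)={1,2,3,4,5,6} D(W)={1,2,3,5}: no change
Constraint 2 (W < Y) on D(W)={1,2,3,5} D(Y)={1,4,6}: Y {1,4,6}->{4,6}
So after constraint 2: D(V) = {1,2,3,4,5,6}

Answer: {1,2,3,4,5,6}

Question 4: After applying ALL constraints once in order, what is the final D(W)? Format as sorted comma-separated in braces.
Answer: {2,3,5}

Derivation:
Constraint 1 (V != W) on D(V)={1,2,3,4,5,6} D(W)={1,2,3,5}: no change
Constraint 2 (W < Y) on D(W)={1,2,3,5} D(Y)={1,4,6}: Y {1,4,6}->{4,6}
Constraint 3 (V < W) on D(V)={1,2,3,4,5,6} D(W)={1,2,3,5}: V {1,2,3,4,5,6}->{1,2,3,4}; W {1,2,3,5}->{2,3,5}
So after all 3 constraints: D(W) = {2,3,5}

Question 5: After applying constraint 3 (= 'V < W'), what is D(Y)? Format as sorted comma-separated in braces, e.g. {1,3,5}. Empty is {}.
Answer: {4,6}

Derivation:
Constraint 1 (V != W) on D(V)={1,2,3,4,5,6} D(W)={1,2,3,5}: no change
Constraint 2 (W < Y) on D(W)={1,2,3,5} D(Y)={1,4,6}: Y {1,4,6}->{4,6}
Constraint 3 (V < W) on D(V)={1,2,3,4,5,6} D(W)={1,2,3,5}: V {1,2,3,4,5,6}->{1,2,3,4}; W {1,2,3,5}->{2,3,5}
So after constraint 3: D(Y) = {4,6}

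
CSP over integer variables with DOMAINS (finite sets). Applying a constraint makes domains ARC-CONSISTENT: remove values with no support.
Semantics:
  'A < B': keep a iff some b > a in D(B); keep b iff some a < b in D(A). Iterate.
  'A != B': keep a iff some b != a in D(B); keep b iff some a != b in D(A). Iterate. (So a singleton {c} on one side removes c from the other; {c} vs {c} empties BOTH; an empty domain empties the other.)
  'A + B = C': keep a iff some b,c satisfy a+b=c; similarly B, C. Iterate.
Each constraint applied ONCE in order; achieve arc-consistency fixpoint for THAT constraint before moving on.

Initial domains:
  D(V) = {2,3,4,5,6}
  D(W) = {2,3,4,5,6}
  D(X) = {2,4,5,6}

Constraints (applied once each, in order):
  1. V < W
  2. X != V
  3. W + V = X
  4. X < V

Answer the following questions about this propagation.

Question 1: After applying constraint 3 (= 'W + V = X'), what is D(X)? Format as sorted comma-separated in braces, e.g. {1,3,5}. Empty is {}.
Constraint 1 (V < W) on D(V)={2,3,4,5,6} D(W)={2,3,4,5,6}: V {2,3,4,5,6}->{2,3,4,5}; W {2,3,4,5,6}->{3,4,5,6}
Constraint 2 (X != V) on D(X)={2,4,5,6} D(V)={2,3,4,5}: no change
Constraint 3 (W + V = X) on D(W)={3,4,5,6} D(V)={2,3,4,5} D(X)={2,4,5,6}: W {3,4,5,6}->{3,4}; V {2,3,4,5}->{2,3}; X {2,4,5,6}->{5,6}
So after constraint 3: D(X) = {5,6}

Answer: {5,6}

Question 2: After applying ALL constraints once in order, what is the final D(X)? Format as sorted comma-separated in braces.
Constraint 1 (V < W) on D(V)={2,3,4,5,6} D(W)={2,3,4,5,6}: V {2,3,4,5,6}->{2,3,4,5}; W {2,3,4,5,6}->{3,4,5,6}
Constraint 2 (X != V) on D(X)={2,4,5,6} D(V)={2,3,4,5}: no change
Constraint 3 (W + V = X) on D(W)={3,4,5,6} D(V)={2,3,4,5} D(X)={2,4,5,6}: W {3,4,5,6}->{3,4}; V {2,3,4,5}->{2,3}; X {2,4,5,6}->{5,6}
Constraint 4 (X < V) on D(X)={5,6} D(V)={2,3}: X {5,6}->{}; V {2,3}->{}
So after all 4 constraints: D(X) = {}

Answer: {}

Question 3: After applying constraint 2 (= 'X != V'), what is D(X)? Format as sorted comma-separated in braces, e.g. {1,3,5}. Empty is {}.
Constraint 1 (V < W) on D(V)={2,3,4,5,6} D(W)={2,3,4,5,6}: V {2,3,4,5,6}->{2,3,4,5}; W {2,3,4,5,6}->{3,4,5,6}
Constraint 2 (X != V) on D(X)={2,4,5,6} D(V)={2,3,4,5}: no change
So after constraint 2: D(X) = {2,4,5,6}

Answer: {2,4,5,6}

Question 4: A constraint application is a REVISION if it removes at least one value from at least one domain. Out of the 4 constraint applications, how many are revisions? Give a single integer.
Constraint 1 (V < W) on D(V)={2,3,4,5,6} D(W)={2,3,4,5,6}: V {2,3,4,5,6}->{2,3,4,5}; W {2,3,4,5,6}->{3,4,5,6} => REVISION
Constraint 2 (X != V) on D(X)={2,4,5,6} D(V)={2,3,4,5}: no change => not a revision
Constraint 3 (W + V = X) on D(W)={3,4,5,6} D(V)={2,3,4,5} D(X)={2,4,5,6}: W {3,4,5,6}->{3,4}; V {2,3,4,5}->{2,3}; X {2,4,5,6}->{5,6} => REVISION
Constraint 4 (X < V) on D(X)={5,6} D(V)={2,3}: X {5,6}->{}; V {2,3}->{} => REVISION
Total revisions = 3

Answer: 3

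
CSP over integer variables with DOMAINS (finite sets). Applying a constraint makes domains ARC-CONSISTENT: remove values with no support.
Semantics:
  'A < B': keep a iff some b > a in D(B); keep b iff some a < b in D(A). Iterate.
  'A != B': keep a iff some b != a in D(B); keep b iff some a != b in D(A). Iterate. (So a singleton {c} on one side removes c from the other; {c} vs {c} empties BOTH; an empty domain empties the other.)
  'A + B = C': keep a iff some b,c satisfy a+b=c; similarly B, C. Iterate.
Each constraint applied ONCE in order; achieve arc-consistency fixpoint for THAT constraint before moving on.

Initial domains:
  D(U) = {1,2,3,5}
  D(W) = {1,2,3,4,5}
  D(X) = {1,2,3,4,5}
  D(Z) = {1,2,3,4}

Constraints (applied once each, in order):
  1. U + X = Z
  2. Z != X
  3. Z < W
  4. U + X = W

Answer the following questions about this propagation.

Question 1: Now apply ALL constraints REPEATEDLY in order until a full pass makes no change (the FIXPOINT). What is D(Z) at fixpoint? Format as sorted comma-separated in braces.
pass 0 (initial): D(Z)={1,2,3,4}
pass 1: U {1,2,3,5}->{1,2,3}; W {1,2,3,4,5}->{3,4,5}; X {1,2,3,4,5}->{1,2,3}; Z {1,2,3,4}->{2,3,4}
pass 2: no change
Fixpoint after 2 passes: D(Z) = {2,3,4}

Answer: {2,3,4}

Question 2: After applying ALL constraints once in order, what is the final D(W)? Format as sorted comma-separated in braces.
Constraint 1 (U + X = Z) on D(U)={1,2,3,5} D(X)={1,2,3,4,5} D(Z)={1,2,3,4}: U {1,2,3,5}->{1,2,3}; X {1,2,3,4,5}->{1,2,3}; Z {1,2,3,4}->{2,3,4}
Constraint 2 (Z != X) on D(Z)={2,3,4} D(X)={1,2,3}: no change
Constraint 3 (Z < W) on D(Z)={2,3,4} D(W)={1,2,3,4,5}: W {1,2,3,4,5}->{3,4,5}
Constraint 4 (U + X = W) on D(U)={1,2,3} D(X)={1,2,3} D(W)={3,4,5}: no change
So after all 4 constraints: D(W) = {3,4,5}

Answer: {3,4,5}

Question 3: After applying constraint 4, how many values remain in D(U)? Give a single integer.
Constraint 1 (U + X = Z) on D(U)={1,2,3,5} D(X)={1,2,3,4,5} D(Z)={1,2,3,4}: U {1,2,3,5}->{1,2,3}; X {1,2,3,4,5}->{1,2,3}; Z {1,2,3,4}->{2,3,4}
Constraint 2 (Z != X) on D(Z)={2,3,4} D(X)={1,2,3}: no change
Constraint 3 (Z < W) on D(Z)={2,3,4} D(W)={1,2,3,4,5}: W {1,2,3,4,5}->{3,4,5}
Constraint 4 (U + X = W) on D(U)={1,2,3} D(X)={1,2,3} D(W)={3,4,5}: no change
So after constraint 4: D(U)={1,2,3}, size = 3

Answer: 3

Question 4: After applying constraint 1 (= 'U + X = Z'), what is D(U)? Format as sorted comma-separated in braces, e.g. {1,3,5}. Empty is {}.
Constraint 1 (U + X = Z) on D(U)={1,2,3,5} D(X)={1,2,3,4,5} D(Z)={1,2,3,4}: U {1,2,3,5}->{1,2,3}; X {1,2,3,4,5}->{1,2,3}; Z {1,2,3,4}->{2,3,4}
So after constraint 1: D(U) = {1,2,3}

Answer: {1,2,3}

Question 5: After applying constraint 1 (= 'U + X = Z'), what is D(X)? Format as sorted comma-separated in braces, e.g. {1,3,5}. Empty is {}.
Constraint 1 (U + X = Z) on D(U)={1,2,3,5} D(X)={1,2,3,4,5} D(Z)={1,2,3,4}: U {1,2,3,5}->{1,2,3}; X {1,2,3,4,5}->{1,2,3}; Z {1,2,3,4}->{2,3,4}
So after constraint 1: D(X) = {1,2,3}

Answer: {1,2,3}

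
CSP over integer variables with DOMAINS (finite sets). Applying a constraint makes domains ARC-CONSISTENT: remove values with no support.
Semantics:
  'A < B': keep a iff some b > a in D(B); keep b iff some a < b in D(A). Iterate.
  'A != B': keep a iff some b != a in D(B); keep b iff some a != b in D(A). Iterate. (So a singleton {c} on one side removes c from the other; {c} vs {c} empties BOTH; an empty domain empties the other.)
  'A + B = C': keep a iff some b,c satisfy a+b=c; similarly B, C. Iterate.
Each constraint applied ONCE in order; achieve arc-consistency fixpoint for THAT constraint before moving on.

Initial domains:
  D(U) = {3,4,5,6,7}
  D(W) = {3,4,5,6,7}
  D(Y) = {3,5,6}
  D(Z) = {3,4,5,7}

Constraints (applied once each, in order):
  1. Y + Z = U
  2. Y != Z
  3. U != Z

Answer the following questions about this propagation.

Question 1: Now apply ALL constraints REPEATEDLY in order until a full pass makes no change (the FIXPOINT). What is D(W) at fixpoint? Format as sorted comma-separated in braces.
Answer: {3,4,5,6,7}

Derivation:
pass 0 (initial): D(W)={3,4,5,6,7}
pass 1: U {3,4,5,6,7}->{6,7}; Y {3,5,6}->{3}; Z {3,4,5,7}->{4}
pass 2: U {6,7}->{7}
pass 3: no change
Fixpoint after 3 passes: D(W) = {3,4,5,6,7}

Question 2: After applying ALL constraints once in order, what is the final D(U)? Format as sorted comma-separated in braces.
Answer: {6,7}

Derivation:
Constraint 1 (Y + Z = U) on D(Y)={3,5,6} D(Z)={3,4,5,7} D(U)={3,4,5,6,7}: Y {3,5,6}->{3}; Z {3,4,5,7}->{3,4}; U {3,4,5,6,7}->{6,7}
Constraint 2 (Y != Z) on D(Y)={3} D(Z)={3,4}: Z {3,4}->{4}
Constraint 3 (U != Z) on D(U)={6,7} D(Z)={4}: no change
So after all 3 constraints: D(U) = {6,7}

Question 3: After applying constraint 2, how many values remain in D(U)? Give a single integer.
Constraint 1 (Y + Z = U) on D(Y)={3,5,6} D(Z)={3,4,5,7} D(U)={3,4,5,6,7}: Y {3,5,6}->{3}; Z {3,4,5,7}->{3,4}; U {3,4,5,6,7}->{6,7}
Constraint 2 (Y != Z) on D(Y)={3} D(Z)={3,4}: Z {3,4}->{4}
So after constraint 2: D(U)={6,7}, size = 2

Answer: 2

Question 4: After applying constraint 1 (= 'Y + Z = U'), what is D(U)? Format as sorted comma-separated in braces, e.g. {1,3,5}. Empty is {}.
Answer: {6,7}

Derivation:
Constraint 1 (Y + Z = U) on D(Y)={3,5,6} D(Z)={3,4,5,7} D(U)={3,4,5,6,7}: Y {3,5,6}->{3}; Z {3,4,5,7}->{3,4}; U {3,4,5,6,7}->{6,7}
So after constraint 1: D(U) = {6,7}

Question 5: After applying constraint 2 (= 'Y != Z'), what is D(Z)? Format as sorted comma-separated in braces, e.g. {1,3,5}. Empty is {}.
Constraint 1 (Y + Z = U) on D(Y)={3,5,6} D(Z)={3,4,5,7} D(U)={3,4,5,6,7}: Y {3,5,6}->{3}; Z {3,4,5,7}->{3,4}; U {3,4,5,6,7}->{6,7}
Constraint 2 (Y != Z) on D(Y)={3} D(Z)={3,4}: Z {3,4}->{4}
So after constraint 2: D(Z) = {4}

Answer: {4}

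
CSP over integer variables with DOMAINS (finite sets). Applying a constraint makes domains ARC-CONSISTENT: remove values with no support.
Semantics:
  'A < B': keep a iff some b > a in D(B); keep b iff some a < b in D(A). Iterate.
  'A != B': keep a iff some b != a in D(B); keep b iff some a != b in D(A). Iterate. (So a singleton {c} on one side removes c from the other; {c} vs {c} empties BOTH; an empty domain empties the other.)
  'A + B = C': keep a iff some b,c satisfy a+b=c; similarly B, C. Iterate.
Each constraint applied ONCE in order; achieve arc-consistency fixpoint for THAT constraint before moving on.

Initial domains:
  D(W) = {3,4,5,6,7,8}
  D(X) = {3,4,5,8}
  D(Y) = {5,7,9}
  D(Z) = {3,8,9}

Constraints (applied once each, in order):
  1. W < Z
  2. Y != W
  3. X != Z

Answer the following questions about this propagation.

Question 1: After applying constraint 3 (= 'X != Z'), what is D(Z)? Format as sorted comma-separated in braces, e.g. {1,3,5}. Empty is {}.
Constraint 1 (W < Z) on D(W)={3,4,5,6,7,8} D(Z)={3,8,9}: Z {3,8,9}->{8,9}
Constraint 2 (Y != W) on D(Y)={5,7,9} D(W)={3,4,5,6,7,8}: no change
Constraint 3 (X != Z) on D(X)={3,4,5,8} D(Z)={8,9}: no change
So after constraint 3: D(Z) = {8,9}

Answer: {8,9}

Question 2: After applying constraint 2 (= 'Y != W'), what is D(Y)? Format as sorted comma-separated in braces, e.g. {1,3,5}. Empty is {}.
Answer: {5,7,9}

Derivation:
Constraint 1 (W < Z) on D(W)={3,4,5,6,7,8} D(Z)={3,8,9}: Z {3,8,9}->{8,9}
Constraint 2 (Y != W) on D(Y)={5,7,9} D(W)={3,4,5,6,7,8}: no change
So after constraint 2: D(Y) = {5,7,9}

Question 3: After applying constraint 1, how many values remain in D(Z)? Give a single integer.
Answer: 2

Derivation:
Constraint 1 (W < Z) on D(W)={3,4,5,6,7,8} D(Z)={3,8,9}: Z {3,8,9}->{8,9}
So after constraint 1: D(Z)={8,9}, size = 2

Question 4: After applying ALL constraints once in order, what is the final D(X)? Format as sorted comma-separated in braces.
Constraint 1 (W < Z) on D(W)={3,4,5,6,7,8} D(Z)={3,8,9}: Z {3,8,9}->{8,9}
Constraint 2 (Y != W) on D(Y)={5,7,9} D(W)={3,4,5,6,7,8}: no change
Constraint 3 (X != Z) on D(X)={3,4,5,8} D(Z)={8,9}: no change
So after all 3 constraints: D(X) = {3,4,5,8}

Answer: {3,4,5,8}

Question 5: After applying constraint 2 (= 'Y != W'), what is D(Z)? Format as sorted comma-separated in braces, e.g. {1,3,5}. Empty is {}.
Constraint 1 (W < Z) on D(W)={3,4,5,6,7,8} D(Z)={3,8,9}: Z {3,8,9}->{8,9}
Constraint 2 (Y != W) on D(Y)={5,7,9} D(W)={3,4,5,6,7,8}: no change
So after constraint 2: D(Z) = {8,9}

Answer: {8,9}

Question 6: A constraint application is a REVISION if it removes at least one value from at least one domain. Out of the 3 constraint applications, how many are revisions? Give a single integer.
Answer: 1

Derivation:
Constraint 1 (W < Z) on D(W)={3,4,5,6,7,8} D(Z)={3,8,9}: Z {3,8,9}->{8,9} => REVISION
Constraint 2 (Y != W) on D(Y)={5,7,9} D(W)={3,4,5,6,7,8}: no change => not a revision
Constraint 3 (X != Z) on D(X)={3,4,5,8} D(Z)={8,9}: no change => not a revision
Total revisions = 1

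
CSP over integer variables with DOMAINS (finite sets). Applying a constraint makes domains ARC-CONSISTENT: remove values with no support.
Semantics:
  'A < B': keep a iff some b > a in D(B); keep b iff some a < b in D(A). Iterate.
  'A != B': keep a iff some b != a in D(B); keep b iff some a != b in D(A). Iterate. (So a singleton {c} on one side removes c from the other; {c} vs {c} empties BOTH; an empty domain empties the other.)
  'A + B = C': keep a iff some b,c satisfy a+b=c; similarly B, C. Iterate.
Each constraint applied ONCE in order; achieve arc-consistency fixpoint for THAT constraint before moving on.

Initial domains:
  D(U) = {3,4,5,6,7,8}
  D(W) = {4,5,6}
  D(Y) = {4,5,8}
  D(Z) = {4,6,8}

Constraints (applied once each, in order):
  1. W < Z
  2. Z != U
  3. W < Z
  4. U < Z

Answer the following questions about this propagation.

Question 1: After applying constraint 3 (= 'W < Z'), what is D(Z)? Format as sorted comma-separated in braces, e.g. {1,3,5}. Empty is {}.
Constraint 1 (W < Z) on D(W)={4,5,6} D(Z)={4,6,8}: Z {4,6,8}->{6,8}
Constraint 2 (Z != U) on D(Z)={6,8} D(U)={3,4,5,6,7,8}: no change
Constraint 3 (W < Z) on D(W)={4,5,6} D(Z)={6,8}: no change
So after constraint 3: D(Z) = {6,8}

Answer: {6,8}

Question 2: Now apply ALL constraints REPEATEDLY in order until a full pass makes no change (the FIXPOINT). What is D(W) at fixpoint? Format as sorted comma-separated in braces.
Answer: {4,5,6}

Derivation:
pass 0 (initial): D(W)={4,5,6}
pass 1: U {3,4,5,6,7,8}->{3,4,5,6,7}; Z {4,6,8}->{6,8}
pass 2: no change
Fixpoint after 2 passes: D(W) = {4,5,6}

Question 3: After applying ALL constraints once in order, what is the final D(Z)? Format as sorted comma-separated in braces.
Constraint 1 (W < Z) on D(W)={4,5,6} D(Z)={4,6,8}: Z {4,6,8}->{6,8}
Constraint 2 (Z != U) on D(Z)={6,8} D(U)={3,4,5,6,7,8}: no change
Constraint 3 (W < Z) on D(W)={4,5,6} D(Z)={6,8}: no change
Constraint 4 (U < Z) on D(U)={3,4,5,6,7,8} D(Z)={6,8}: U {3,4,5,6,7,8}->{3,4,5,6,7}
So after all 4 constraints: D(Z) = {6,8}

Answer: {6,8}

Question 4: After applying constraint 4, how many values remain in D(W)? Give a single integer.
Constraint 1 (W < Z) on D(W)={4,5,6} D(Z)={4,6,8}: Z {4,6,8}->{6,8}
Constraint 2 (Z != U) on D(Z)={6,8} D(U)={3,4,5,6,7,8}: no change
Constraint 3 (W < Z) on D(W)={4,5,6} D(Z)={6,8}: no change
Constraint 4 (U < Z) on D(U)={3,4,5,6,7,8} D(Z)={6,8}: U {3,4,5,6,7,8}->{3,4,5,6,7}
So after constraint 4: D(W)={4,5,6}, size = 3

Answer: 3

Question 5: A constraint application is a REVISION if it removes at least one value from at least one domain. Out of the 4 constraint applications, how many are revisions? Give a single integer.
Constraint 1 (W < Z) on D(W)={4,5,6} D(Z)={4,6,8}: Z {4,6,8}->{6,8} => REVISION
Constraint 2 (Z != U) on D(Z)={6,8} D(U)={3,4,5,6,7,8}: no change => not a revision
Constraint 3 (W < Z) on D(W)={4,5,6} D(Z)={6,8}: no change => not a revision
Constraint 4 (U < Z) on D(U)={3,4,5,6,7,8} D(Z)={6,8}: U {3,4,5,6,7,8}->{3,4,5,6,7} => REVISION
Total revisions = 2

Answer: 2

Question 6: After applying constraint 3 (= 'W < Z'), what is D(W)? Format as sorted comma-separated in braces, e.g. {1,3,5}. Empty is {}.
Answer: {4,5,6}

Derivation:
Constraint 1 (W < Z) on D(W)={4,5,6} D(Z)={4,6,8}: Z {4,6,8}->{6,8}
Constraint 2 (Z != U) on D(Z)={6,8} D(U)={3,4,5,6,7,8}: no change
Constraint 3 (W < Z) on D(W)={4,5,6} D(Z)={6,8}: no change
So after constraint 3: D(W) = {4,5,6}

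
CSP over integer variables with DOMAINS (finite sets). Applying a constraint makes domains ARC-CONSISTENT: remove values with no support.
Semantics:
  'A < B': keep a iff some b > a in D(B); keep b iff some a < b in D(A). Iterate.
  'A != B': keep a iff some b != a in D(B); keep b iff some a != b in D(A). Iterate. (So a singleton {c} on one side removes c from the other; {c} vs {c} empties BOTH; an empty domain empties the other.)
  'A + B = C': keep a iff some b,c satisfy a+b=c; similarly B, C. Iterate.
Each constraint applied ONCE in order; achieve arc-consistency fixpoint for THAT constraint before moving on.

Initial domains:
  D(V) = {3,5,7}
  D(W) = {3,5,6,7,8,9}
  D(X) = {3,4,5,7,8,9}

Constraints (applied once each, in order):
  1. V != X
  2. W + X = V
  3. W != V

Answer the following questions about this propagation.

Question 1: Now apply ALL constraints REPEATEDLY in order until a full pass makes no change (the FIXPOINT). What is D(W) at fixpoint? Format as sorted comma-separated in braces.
Answer: {3}

Derivation:
pass 0 (initial): D(W)={3,5,6,7,8,9}
pass 1: V {3,5,7}->{7}; W {3,5,6,7,8,9}->{3}; X {3,4,5,7,8,9}->{4}
pass 2: no change
Fixpoint after 2 passes: D(W) = {3}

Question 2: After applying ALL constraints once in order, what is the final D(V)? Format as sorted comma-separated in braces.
Constraint 1 (V != X) on D(V)={3,5,7} D(X)={3,4,5,7,8,9}: no change
Constraint 2 (W + X = V) on D(W)={3,5,6,7,8,9} D(X)={3,4,5,7,8,9} D(V)={3,5,7}: W {3,5,6,7,8,9}->{3}; X {3,4,5,7,8,9}->{4}; V {3,5,7}->{7}
Constraint 3 (W != V) on D(W)={3} D(V)={7}: no change
So after all 3 constraints: D(V) = {7}

Answer: {7}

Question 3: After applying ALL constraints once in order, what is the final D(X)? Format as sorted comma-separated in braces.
Answer: {4}

Derivation:
Constraint 1 (V != X) on D(V)={3,5,7} D(X)={3,4,5,7,8,9}: no change
Constraint 2 (W + X = V) on D(W)={3,5,6,7,8,9} D(X)={3,4,5,7,8,9} D(V)={3,5,7}: W {3,5,6,7,8,9}->{3}; X {3,4,5,7,8,9}->{4}; V {3,5,7}->{7}
Constraint 3 (W != V) on D(W)={3} D(V)={7}: no change
So after all 3 constraints: D(X) = {4}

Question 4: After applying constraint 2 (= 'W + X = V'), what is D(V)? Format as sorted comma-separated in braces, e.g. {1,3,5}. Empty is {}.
Constraint 1 (V != X) on D(V)={3,5,7} D(X)={3,4,5,7,8,9}: no change
Constraint 2 (W + X = V) on D(W)={3,5,6,7,8,9} D(X)={3,4,5,7,8,9} D(V)={3,5,7}: W {3,5,6,7,8,9}->{3}; X {3,4,5,7,8,9}->{4}; V {3,5,7}->{7}
So after constraint 2: D(V) = {7}

Answer: {7}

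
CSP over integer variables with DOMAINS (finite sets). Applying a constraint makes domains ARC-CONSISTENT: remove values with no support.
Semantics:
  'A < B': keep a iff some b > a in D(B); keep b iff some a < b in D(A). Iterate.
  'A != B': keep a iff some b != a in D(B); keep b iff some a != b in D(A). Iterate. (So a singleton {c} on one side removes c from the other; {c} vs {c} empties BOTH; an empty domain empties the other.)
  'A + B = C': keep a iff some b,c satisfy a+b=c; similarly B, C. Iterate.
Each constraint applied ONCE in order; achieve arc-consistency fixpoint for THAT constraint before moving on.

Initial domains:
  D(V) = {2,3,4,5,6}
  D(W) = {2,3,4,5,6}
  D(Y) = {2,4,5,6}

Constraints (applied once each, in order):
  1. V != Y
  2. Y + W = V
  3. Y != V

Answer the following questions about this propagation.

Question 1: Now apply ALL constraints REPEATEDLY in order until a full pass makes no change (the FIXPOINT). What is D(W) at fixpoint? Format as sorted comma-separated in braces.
Answer: {2,3,4}

Derivation:
pass 0 (initial): D(W)={2,3,4,5,6}
pass 1: V {2,3,4,5,6}->{4,5,6}; W {2,3,4,5,6}->{2,3,4}; Y {2,4,5,6}->{2,4}
pass 2: no change
Fixpoint after 2 passes: D(W) = {2,3,4}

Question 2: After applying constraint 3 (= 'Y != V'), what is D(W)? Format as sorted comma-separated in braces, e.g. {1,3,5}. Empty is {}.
Constraint 1 (V != Y) on D(V)={2,3,4,5,6} D(Y)={2,4,5,6}: no change
Constraint 2 (Y + W = V) on D(Y)={2,4,5,6} D(W)={2,3,4,5,6} D(V)={2,3,4,5,6}: Y {2,4,5,6}->{2,4}; W {2,3,4,5,6}->{2,3,4}; V {2,3,4,5,6}->{4,5,6}
Constraint 3 (Y != V) on D(Y)={2,4} D(V)={4,5,6}: no change
So after constraint 3: D(W) = {2,3,4}

Answer: {2,3,4}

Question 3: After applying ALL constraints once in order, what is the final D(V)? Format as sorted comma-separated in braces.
Answer: {4,5,6}

Derivation:
Constraint 1 (V != Y) on D(V)={2,3,4,5,6} D(Y)={2,4,5,6}: no change
Constraint 2 (Y + W = V) on D(Y)={2,4,5,6} D(W)={2,3,4,5,6} D(V)={2,3,4,5,6}: Y {2,4,5,6}->{2,4}; W {2,3,4,5,6}->{2,3,4}; V {2,3,4,5,6}->{4,5,6}
Constraint 3 (Y != V) on D(Y)={2,4} D(V)={4,5,6}: no change
So after all 3 constraints: D(V) = {4,5,6}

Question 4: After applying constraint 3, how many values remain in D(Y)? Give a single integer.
Constraint 1 (V != Y) on D(V)={2,3,4,5,6} D(Y)={2,4,5,6}: no change
Constraint 2 (Y + W = V) on D(Y)={2,4,5,6} D(W)={2,3,4,5,6} D(V)={2,3,4,5,6}: Y {2,4,5,6}->{2,4}; W {2,3,4,5,6}->{2,3,4}; V {2,3,4,5,6}->{4,5,6}
Constraint 3 (Y != V) on D(Y)={2,4} D(V)={4,5,6}: no change
So after constraint 3: D(Y)={2,4}, size = 2

Answer: 2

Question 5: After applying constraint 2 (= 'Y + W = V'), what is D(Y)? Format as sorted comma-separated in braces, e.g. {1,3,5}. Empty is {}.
Constraint 1 (V != Y) on D(V)={2,3,4,5,6} D(Y)={2,4,5,6}: no change
Constraint 2 (Y + W = V) on D(Y)={2,4,5,6} D(W)={2,3,4,5,6} D(V)={2,3,4,5,6}: Y {2,4,5,6}->{2,4}; W {2,3,4,5,6}->{2,3,4}; V {2,3,4,5,6}->{4,5,6}
So after constraint 2: D(Y) = {2,4}

Answer: {2,4}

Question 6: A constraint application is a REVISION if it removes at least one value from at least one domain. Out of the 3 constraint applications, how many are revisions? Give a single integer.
Answer: 1

Derivation:
Constraint 1 (V != Y) on D(V)={2,3,4,5,6} D(Y)={2,4,5,6}: no change => not a revision
Constraint 2 (Y + W = V) on D(Y)={2,4,5,6} D(W)={2,3,4,5,6} D(V)={2,3,4,5,6}: Y {2,4,5,6}->{2,4}; W {2,3,4,5,6}->{2,3,4}; V {2,3,4,5,6}->{4,5,6} => REVISION
Constraint 3 (Y != V) on D(Y)={2,4} D(V)={4,5,6}: no change => not a revision
Total revisions = 1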